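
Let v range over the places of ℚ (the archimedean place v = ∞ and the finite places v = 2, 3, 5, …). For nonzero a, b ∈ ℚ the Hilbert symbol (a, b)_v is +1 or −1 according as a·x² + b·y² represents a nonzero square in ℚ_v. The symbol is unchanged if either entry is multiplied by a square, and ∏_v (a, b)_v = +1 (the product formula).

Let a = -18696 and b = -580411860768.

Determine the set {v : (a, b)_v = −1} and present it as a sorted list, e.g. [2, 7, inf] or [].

Mod squares: a ≡ -4674, b ≡ -82. Check v ∈ {∞, 2, 3, 19, 41}.
v=3: a=3^1·(≡2), b=3^6·(≡2) mod 3; (2|3)=-1, (2|3)=-1; (−1)^{1·6·1}·(-1)^6·(-1)^1 = -1.
v=2: v_2(a)=3, v_2(b)=5; units ≡ 7, 7 (mod 8); ε·ε+αω+βω = 1·1+3·0+5·0 ≡ 1  ⇒  (a,b)_2 = -1.
v=41: a=41^1·(≡36), b=41^3·(≡33) mod 41; (36|41)=+1, (33|41)=+1; (−1)^{1·3·20}·(+1)^3·(+1)^1 = +1.
v=19: a=19^1·(≡4), b=19^2·(≡13) mod 19; (4|19)=+1, (13|19)=-1; (−1)^{1·2·9}·(+1)^2·(-1)^1 = -1.
v=∞: -4674 < 0 and -82 < 0  ⇒  (a,b)_∞ = -1.
Ram(-4674, -82) = {2, 3, 19, ∞}; no ℚ_2-point on the conic.

[2, 3, 19, inf]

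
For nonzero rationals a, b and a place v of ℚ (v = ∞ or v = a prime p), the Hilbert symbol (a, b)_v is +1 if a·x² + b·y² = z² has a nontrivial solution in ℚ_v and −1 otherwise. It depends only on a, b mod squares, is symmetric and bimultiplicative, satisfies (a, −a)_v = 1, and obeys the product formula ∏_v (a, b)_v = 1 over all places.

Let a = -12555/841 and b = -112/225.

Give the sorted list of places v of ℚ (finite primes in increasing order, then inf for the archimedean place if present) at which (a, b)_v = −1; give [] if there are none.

Mod squares: a ≡ -155, b ≡ -7. Check v ∈ {∞, 2, 3, 5, 7, 29, 31}.
v=3: a=3^4·(≡1), b=3^-2·(≡2) mod 3; (1|3)=+1, (2|3)=-1; (−1)^{4·-2·1}·(+1)^-2·(-1)^4 = +1.
v=29: a=29^-2·(≡2), b=29^0·(≡16) mod 29; (2|29)=-1, (16|29)=+1; (−1)^{-2·0·14}·(-1)^0·(+1)^-2 = +1.
v=31: a=31^1·(≡15), b=31^0·(≡17) mod 31; (15|31)=-1, (17|31)=-1; (−1)^{1·0·15}·(-1)^0·(-1)^1 = -1.
v=∞: -155 < 0 and -7 < 0  ⇒  (a,b)_∞ = -1.
v=2: v_2(a)=0, v_2(b)=4; units ≡ 5, 1 (mod 8); ε·ε+αω+βω = 0·0+0·0+4·1 ≡ 0  ⇒  (a,b)_2 = +1.
v=5: a=5^1·(≡4), b=5^-2·(≡2) mod 5; (4|5)=+1, (2|5)=-1; (−1)^{1·-2·2}·(+1)^-2·(-1)^1 = -1.
v=7: a=7^0·(≡3), b=7^1·(≡5) mod 7; (3|7)=-1, (5|7)=-1; (−1)^{0·1·3}·(-1)^1·(-1)^0 = -1.
Ram(-155, -7) = {5, 7, 31, ∞}; no ℚ_5-point on the conic.

[5, 7, 31, inf]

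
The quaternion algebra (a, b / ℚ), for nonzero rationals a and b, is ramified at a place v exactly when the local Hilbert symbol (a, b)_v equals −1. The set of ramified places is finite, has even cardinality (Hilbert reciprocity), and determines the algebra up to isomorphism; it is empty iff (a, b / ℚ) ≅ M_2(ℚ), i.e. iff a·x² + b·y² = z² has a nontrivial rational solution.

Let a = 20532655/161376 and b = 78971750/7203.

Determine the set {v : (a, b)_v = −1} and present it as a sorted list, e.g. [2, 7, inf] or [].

Mod squares: a ≡ 330, b ≡ 4290. Check v ∈ {∞, 2, 3, 5, 7, 11, 13, 41, 47}.
v=13: a=13^2·(≡7), b=13^1·(≡6) mod 13; (7|13)=-1, (6|13)=-1; (−1)^{2·1·6}·(-1)^1·(-1)^2 = -1.
v=2: v_2(a)=-5, v_2(b)=1; units ≡ 5, 1 (mod 8); ε·ε+αω+βω = 0·0+-5·0+1·1 ≡ 1  ⇒  (a,b)_2 = -1.
v=3: a=3^-1·(≡2), b=3^-1·(≡2) mod 3; (2|3)=-1, (2|3)=-1; (−1)^{-1·-1·1}·(-1)^-1·(-1)^-1 = -1.
v=41: a=41^-2·(≡16), b=41^0·(≡15) mod 41; (16|41)=+1, (15|41)=-1; (−1)^{-2·0·20}·(+1)^0·(-1)^-2 = +1.
v=∞: 330 > 0 and 4290 > 0  ⇒  (a,b)_∞ = +1.
v=11: a=11^1·(≡8), b=11^1·(≡5) mod 11; (8|11)=-1, (5|11)=+1; (−1)^{1·1·5}·(-1)^1·(+1)^1 = +1.
v=7: a=7^0·(≡2), b=7^-4·(≡6) mod 7; (2|7)=+1, (6|7)=-1; (−1)^{0·-4·3}·(+1)^-4·(-1)^0 = +1.
v=5: a=5^1·(≡1), b=5^3·(≡3) mod 5; (1|5)=+1, (3|5)=-1; (−1)^{1·3·2}·(+1)^3·(-1)^1 = -1.
v=47: a=47^2·(≡24), b=47^2·(≡26) mod 47; (24|47)=+1, (26|47)=-1; (−1)^{2·2·23}·(+1)^2·(-1)^2 = +1.
Ram(330, 4290) = {2, 3, 5, 13}; no ℚ_2-point on the conic.

[2, 3, 5, 13]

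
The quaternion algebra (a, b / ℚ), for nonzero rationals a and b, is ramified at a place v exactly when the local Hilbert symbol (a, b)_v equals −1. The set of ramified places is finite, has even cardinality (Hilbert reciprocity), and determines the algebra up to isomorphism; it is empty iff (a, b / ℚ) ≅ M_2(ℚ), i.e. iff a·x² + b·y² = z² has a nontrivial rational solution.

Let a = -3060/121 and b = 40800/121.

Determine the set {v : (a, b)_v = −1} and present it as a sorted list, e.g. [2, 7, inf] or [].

[3, 5]

Mod squares: a ≡ -85, b ≡ 102. Check v ∈ {∞, 2, 3, 5, 11, 17}.
v=17: a=17^1·(≡12), b=17^1·(≡10) mod 17; (12|17)=-1, (10|17)=-1; (−1)^{1·1·8}·(-1)^1·(-1)^1 = +1.
v=11: a=11^-2·(≡9), b=11^-2·(≡1) mod 11; (9|11)=+1, (1|11)=+1; (−1)^{-2·-2·5}·(+1)^-2·(+1)^-2 = +1.
v=5: a=5^1·(≡3), b=5^2·(≡2) mod 5; (3|5)=-1, (2|5)=-1; (−1)^{1·2·2}·(-1)^2·(-1)^1 = -1.
v=2: v_2(a)=2, v_2(b)=5; units ≡ 3, 3 (mod 8); ε·ε+αω+βω = 1·1+2·1+5·1 ≡ 0  ⇒  (a,b)_2 = +1.
v=∞: -85 < 0 and 102 > 0  ⇒  (a,b)_∞ = +1.
v=3: a=3^2·(≡2), b=3^1·(≡1) mod 3; (2|3)=-1, (1|3)=+1; (−1)^{2·1·1}·(-1)^1·(+1)^2 = -1.
(-85, 102 / ℚ) ramifies at {3, 5}: a division algebra.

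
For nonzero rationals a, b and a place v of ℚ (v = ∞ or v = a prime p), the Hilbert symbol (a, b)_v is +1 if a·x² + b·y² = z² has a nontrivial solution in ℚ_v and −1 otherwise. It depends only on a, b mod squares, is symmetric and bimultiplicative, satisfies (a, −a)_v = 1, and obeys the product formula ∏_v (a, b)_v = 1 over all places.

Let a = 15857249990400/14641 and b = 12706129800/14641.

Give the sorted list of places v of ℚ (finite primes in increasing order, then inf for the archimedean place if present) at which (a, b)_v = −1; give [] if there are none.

[3, 7, 13, 17]

Mod squares: a ≡ 119, b ≡ 9282. Check v ∈ {∞, 2, 3, 5, 7, 11, 13, 17}.
v=∞: 119 > 0 and 9282 > 0  ⇒  (a,b)_∞ = +1.
v=3: a=3^6·(≡2), b=3^5·(≡1) mod 3; (2|3)=-1, (1|3)=+1; (−1)^{6·5·1}·(-1)^5·(+1)^6 = -1.
v=13: a=13^4·(≡7), b=13^3·(≡4) mod 13; (7|13)=-1, (4|13)=+1; (−1)^{4·3·6}·(-1)^3·(+1)^4 = -1.
v=7: a=7^1·(≡5), b=7^1·(≡6) mod 7; (5|7)=-1, (6|7)=-1; (−1)^{1·1·3}·(-1)^1·(-1)^1 = -1.
v=17: a=17^1·(≡6), b=17^1·(≡13) mod 17; (6|17)=-1, (13|17)=+1; (−1)^{1·1·8}·(-1)^1·(+1)^1 = -1.
v=5: a=5^2·(≡1), b=5^2·(≡2) mod 5; (1|5)=+1, (2|5)=-1; (−1)^{2·2·2}·(+1)^2·(-1)^2 = +1.
v=2: v_2(a)=8, v_2(b)=3; units ≡ 7, 1 (mod 8); ε·ε+αω+βω = 1·0+8·0+3·0 ≡ 0  ⇒  (a,b)_2 = +1.
v=11: a=11^-4·(≡5), b=11^-4·(≡1) mod 11; (5|11)=+1, (1|11)=+1; (−1)^{-4·-4·5}·(+1)^-4·(+1)^-4 = +1.
Ram(119, 9282) = {3, 7, 13, 17}; no ℚ_3-point on the conic.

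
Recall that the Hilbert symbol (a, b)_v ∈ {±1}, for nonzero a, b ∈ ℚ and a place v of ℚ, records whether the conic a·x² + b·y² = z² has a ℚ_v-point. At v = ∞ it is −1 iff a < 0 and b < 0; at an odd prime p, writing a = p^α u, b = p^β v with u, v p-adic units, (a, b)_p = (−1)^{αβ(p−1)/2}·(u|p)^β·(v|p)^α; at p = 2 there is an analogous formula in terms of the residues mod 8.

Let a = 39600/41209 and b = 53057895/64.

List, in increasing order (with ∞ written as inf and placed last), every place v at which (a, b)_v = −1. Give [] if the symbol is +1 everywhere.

[2, 3, 11, 23, 31, 41]

(a, b) ≡ (11, 438495) mod (ℚ^×)²; places V = {2, 3, 5, 7, 11, 23, 29, 31, 41, ∞}.
(a,b)_7: α=-2, u≡1; β=0, v≡2 (mod 7); (1|7)=+1, (2|7)=+1; sign (−1)^0·+1^0·+1^-2 = +1.
(a,b)_2: α=4, β=-6; u≡3, v≡7 (mod 8); ε(u)ε(v)=1·1, αω(v)=4·0, βω(u)=-6·1; sum ≡ 1  ⇒  -1.
(a,b)_11: α=1, u≡1; β=2, v≡10 (mod 11); (1|11)=+1, (10|11)=-1; sign (−1)^0·+1^2·-1^1 = -1.
(a,b)_5: α=2, u≡1; β=1, v≡1 (mod 5); (1|5)=+1, (1|5)=+1; sign (−1)^0·+1^1·+1^2 = +1.
(a,b)_31: α=0, u≡23; β=1, v≡2 (mod 31); (23|31)=-1, (2|31)=+1; sign (−1)^0·-1^1·+1^0 = -1.
(a,b)_23: α=0, u≡14; β=1, v≡7 (mod 23); (14|23)=-1, (7|23)=-1; sign (−1)^0·-1^1·-1^0 = -1.
(a,b)_29: α=-2, u≡8; β=0, v≡27 (mod 29); (8|29)=-1, (27|29)=-1; sign (−1)^0·-1^0·-1^-2 = +1.
(a,b)_41: α=0, u≡19; β=1, v≡13 (mod 41); (19|41)=-1, (13|41)=-1; sign (−1)^0·-1^1·-1^0 = -1.
(a,b)_∞: sgn(11)=+, sgn(438495)=+, so +1.
(a,b)_3: α=2, u≡2; β=1, v≡2 (mod 3); (2|3)=-1, (2|3)=-1; sign (−1)^0·-1^1·-1^2 = -1.
|Ram(11, 438495)| = 6, even; anisotropic at {2, 3, 11, 23, 31, 41}.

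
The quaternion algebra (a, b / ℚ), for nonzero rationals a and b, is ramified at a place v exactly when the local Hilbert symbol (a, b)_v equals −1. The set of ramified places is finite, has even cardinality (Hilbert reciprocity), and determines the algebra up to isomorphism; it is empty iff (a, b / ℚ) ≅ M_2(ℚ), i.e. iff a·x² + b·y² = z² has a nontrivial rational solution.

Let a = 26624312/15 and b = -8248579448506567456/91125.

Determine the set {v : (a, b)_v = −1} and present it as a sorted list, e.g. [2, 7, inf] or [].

(a, b) ≡ (72930, -170) mod (ℚ^×)²; places V = {2, 3, 5, 11, 13, 17, 37, ∞}.
(a,b)_∞: sgn(72930)=+, sgn(-170)=−, so +1.
(a,b)_2: α=3, β=5; u≡1, v≡3 (mod 8); ε(u)ε(v)=0·1, αω(v)=3·1, βω(u)=5·0; sum ≡ 1  ⇒  -1.
(a,b)_11: α=1, u≡10; β=2, v≡2 (mod 11); (10|11)=-1, (2|11)=-1; sign (−1)^0·-1^2·-1^1 = -1.
(a,b)_17: α=1, u≡3; β=3, v≡5 (mod 17); (3|17)=-1, (5|17)=-1; sign (−1)^0·-1^3·-1^1 = +1.
(a,b)_5: α=-1, u≡4; β=-3, v≡1 (mod 5); (4|5)=+1, (1|5)=+1; sign (−1)^0·+1^-3·+1^-1 = +1.
(a,b)_37: α=2, u≡4; β=6, v≡31 (mod 37); (4|37)=+1, (31|37)=-1; sign (−1)^0·+1^6·-1^2 = +1.
(a,b)_3: α=-1, u≡1; β=-6, v≡1 (mod 3); (1|3)=+1, (1|3)=+1; sign (−1)^0·+1^-6·+1^-1 = +1.
(a,b)_13: α=1, u≡2; β=2, v≡10 (mod 13); (2|13)=-1, (10|13)=+1; sign (−1)^0·-1^2·+1^1 = +1.
(72930, -170 / ℚ) ramifies at {2, 11}: a division algebra.

[2, 11]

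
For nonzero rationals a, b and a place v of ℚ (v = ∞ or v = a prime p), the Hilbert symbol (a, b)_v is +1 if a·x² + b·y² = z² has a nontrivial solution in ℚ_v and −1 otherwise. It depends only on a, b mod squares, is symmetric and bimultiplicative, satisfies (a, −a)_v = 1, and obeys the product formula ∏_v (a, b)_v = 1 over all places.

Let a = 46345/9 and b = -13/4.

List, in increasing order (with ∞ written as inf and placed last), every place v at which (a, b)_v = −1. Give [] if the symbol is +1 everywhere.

Mod squares: a ≡ 46345, b ≡ -13. Check v ∈ {∞, 2, 3, 5, 13, 23, 31}.
v=31: a=31^1·(≡18), b=31^0·(≡20) mod 31; (18|31)=+1, (20|31)=+1; (−1)^{1·0·15}·(+1)^0·(+1)^1 = +1.
v=2: v_2(a)=0, v_2(b)=-2; units ≡ 1, 3 (mod 8); ε·ε+αω+βω = 0·1+0·1+-2·0 ≡ 0  ⇒  (a,b)_2 = +1.
v=3: a=3^-2·(≡1), b=3^0·(≡2) mod 3; (1|3)=+1, (2|3)=-1; (−1)^{-2·0·1}·(+1)^0·(-1)^-2 = +1.
v=13: a=13^1·(≡9), b=13^1·(≡3) mod 13; (9|13)=+1, (3|13)=+1; (−1)^{1·1·6}·(+1)^1·(+1)^1 = +1.
v=5: a=5^1·(≡1), b=5^0·(≡3) mod 5; (1|5)=+1, (3|5)=-1; (−1)^{1·0·2}·(+1)^0·(-1)^1 = -1.
v=23: a=23^1·(≡22), b=23^0·(≡14) mod 23; (22|23)=-1, (14|23)=-1; (−1)^{1·0·11}·(-1)^0·(-1)^1 = -1.
v=∞: 46345 > 0 and -13 < 0  ⇒  (a,b)_∞ = +1.
(46345, -13 / ℚ) ramifies at {5, 23}: a division algebra.

[5, 23]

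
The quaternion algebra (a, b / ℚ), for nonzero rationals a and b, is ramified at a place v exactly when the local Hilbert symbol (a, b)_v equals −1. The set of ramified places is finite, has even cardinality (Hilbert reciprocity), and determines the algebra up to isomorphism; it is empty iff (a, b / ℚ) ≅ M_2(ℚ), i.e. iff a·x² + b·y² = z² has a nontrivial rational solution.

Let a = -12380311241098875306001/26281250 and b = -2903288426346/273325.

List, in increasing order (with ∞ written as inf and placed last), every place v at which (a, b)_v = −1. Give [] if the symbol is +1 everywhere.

[2, 7, 13, inf]

Mod squares: a ≡ -2, b ≡ -9282. Check v ∈ {∞, 2, 3, 5, 7, 11, 13, 17, 29, 31, 43}.
v=17: a=17^4·(≡8), b=17^3·(≡16) mod 17; (8|17)=+1, (16|17)=+1; (−1)^{4·3·8}·(+1)^3·(+1)^4 = +1.
v=∞: -2 < 0 and -9282 < 0  ⇒  (a,b)_∞ = -1.
v=5: a=5^-6·(≡2), b=5^-2·(≡3) mod 5; (2|5)=-1, (3|5)=-1; (−1)^{-6·-2·2}·(-1)^-2·(-1)^-6 = +1.
v=29: a=29^-2·(≡2), b=29^-2·(≡10) mod 29; (2|29)=-1, (10|29)=-1; (−1)^{-2·-2·14}·(-1)^-2·(-1)^-2 = +1.
v=43: a=43^2·(≡41), b=43^0·(≡4) mod 43; (41|43)=+1, (4|43)=+1; (−1)^{2·0·21}·(+1)^0·(+1)^2 = +1.
v=2: v_2(a)=-1, v_2(b)=1; units ≡ 7, 7 (mod 8); ε·ε+αω+βω = 1·1+-1·0+1·0 ≡ 1  ⇒  (a,b)_2 = -1.
v=3: a=3^0·(≡1), b=3^1·(≡2) mod 3; (1|3)=+1, (2|3)=-1; (−1)^{0·1·1}·(+1)^1·(-1)^0 = +1.
v=11: a=11^6·(≡1), b=11^4·(≡7) mod 11; (1|11)=+1, (7|11)=-1; (−1)^{6·4·5}·(+1)^4·(-1)^6 = +1.
v=13: a=13^0·(≡11), b=13^-1·(≡1) mod 13; (11|13)=-1, (1|13)=+1; (−1)^{0·-1·6}·(-1)^-1·(+1)^0 = -1.
v=31: a=31^4·(≡11), b=31^2·(≡14) mod 31; (11|31)=-1, (14|31)=+1; (−1)^{4·2·15}·(-1)^2·(+1)^4 = +1.
v=7: a=7^2·(≡6), b=7^1·(≡2) mod 7; (6|7)=-1, (2|7)=+1; (−1)^{2·1·3}·(-1)^1·(+1)^2 = -1.
Ram(-2, -9282) = {2, 7, 13, ∞}; no ℚ_2-point on the conic.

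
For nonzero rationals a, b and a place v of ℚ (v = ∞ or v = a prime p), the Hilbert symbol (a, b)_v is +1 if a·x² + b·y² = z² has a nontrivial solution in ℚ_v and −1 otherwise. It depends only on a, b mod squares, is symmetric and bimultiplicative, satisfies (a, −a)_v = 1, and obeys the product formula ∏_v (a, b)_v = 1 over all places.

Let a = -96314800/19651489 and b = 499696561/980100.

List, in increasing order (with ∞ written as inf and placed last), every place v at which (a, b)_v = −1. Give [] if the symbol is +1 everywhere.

(a, b) ≡ (-667, 28249) mod (ℚ^×)²; places V = {2, 3, 5, 7, 11, 13, 19, 23, 29, 31, 41, 53, ∞}.
(a,b)_19: α=2, u≡1; β=2, v≡8 (mod 19); (1|19)=+1, (8|19)=-1; sign (−1)^0·+1^2·-1^2 = +1.
(a,b)_7: α=0, u≡5; β=2, v≡1 (mod 7); (5|7)=-1, (1|7)=+1; sign (−1)^0·-1^2·+1^0 = +1.
(a,b)_∞: sgn(-667)=−, sgn(28249)=+, so +1.
(a,b)_5: α=2, u≡2; β=-2, v≡4 (mod 5); (2|5)=-1, (4|5)=+1; sign (−1)^0·-1^-2·+1^2 = +1.
(a,b)_23: α=1, u≡22; β=0, v≡10 (mod 23); (22|23)=-1, (10|23)=-1; sign (−1)^0·-1^0·-1^1 = -1.
(a,b)_2: α=4, β=-2; u≡5, v≡1 (mod 8); ε(u)ε(v)=0·0, αω(v)=4·0, βω(u)=-2·1; sum ≡ 0  ⇒  +1.
(a,b)_53: α=0, u≡2; β=1, v≡5 (mod 53); (2|53)=-1, (5|53)=-1; sign (−1)^0·-1^1·-1^0 = -1.
(a,b)_41: α=0, u≡14; β=1, v≡37 (mod 41); (14|41)=-1, (37|41)=+1; sign (−1)^0·-1^1·+1^0 = -1.
(a,b)_13: α=-2, u≡9; β=1, v≡11 (mod 13); (9|13)=+1, (11|13)=-1; sign (−1)^0·+1^1·-1^-2 = +1.
(a,b)_11: α=-2, u≡9; β=-2, v≡3 (mod 11); (9|11)=+1, (3|11)=+1; sign (−1)^0·+1^-2·+1^-2 = +1.
(a,b)_31: α=-2, u≡17; β=0, v≡7 (mod 31); (17|31)=-1, (7|31)=+1; sign (−1)^0·-1^0·+1^-2 = +1.
(a,b)_29: α=1, u≡7; β=0, v≡27 (mod 29); (7|29)=+1, (27|29)=-1; sign (−1)^0·+1^0·-1^1 = -1.
(a,b)_3: α=0, u≡2; β=-4, v≡1 (mod 3); (2|3)=-1, (1|3)=+1; sign (−1)^0·-1^-4·+1^0 = +1.
(-667, 28249 / ℚ) ramifies at {23, 29, 41, 53}: a division algebra.

[23, 29, 41, 53]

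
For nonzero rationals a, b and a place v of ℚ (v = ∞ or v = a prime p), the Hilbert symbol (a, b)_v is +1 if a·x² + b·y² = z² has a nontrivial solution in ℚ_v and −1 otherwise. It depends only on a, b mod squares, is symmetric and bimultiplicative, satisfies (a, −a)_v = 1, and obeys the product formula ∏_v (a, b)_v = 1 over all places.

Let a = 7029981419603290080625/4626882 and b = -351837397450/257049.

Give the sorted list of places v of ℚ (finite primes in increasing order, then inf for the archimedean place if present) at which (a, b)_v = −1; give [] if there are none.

[2, 11, 29, 37]

Mod squares: a ≡ 18722, b ≡ -542938. Check v ∈ {∞, 2, 3, 5, 7, 11, 13, 23, 29, 37}.
v=23: a=23^7·(≡9), b=23^3·(≡21) mod 23; (9|23)=+1, (21|23)=-1; (−1)^{7·3·11}·(+1)^3·(-1)^7 = +1.
v=37: a=37^3·(≡21), b=37^1·(≡29) mod 37; (21|37)=+1, (29|37)=-1; (−1)^{3·1·18}·(+1)^1·(-1)^3 = -1.
v=2: v_2(a)=-1, v_2(b)=1; units ≡ 1, 3 (mod 8); ε·ε+αω+βω = 0·1+-1·1+1·0 ≡ 1  ⇒  (a,b)_2 = -1.
v=11: a=11^3·(≡6), b=11^1·(≡7) mod 11; (6|11)=-1, (7|11)=-1; (−1)^{3·1·5}·(-1)^1·(-1)^3 = -1.
v=29: a=29^0·(≡26), b=29^1·(≡3) mod 29; (26|29)=-1, (3|29)=-1; (−1)^{0·1·14}·(-1)^1·(-1)^0 = -1.
v=∞: 18722 > 0 and -542938 < 0  ⇒  (a,b)_∞ = +1.
v=5: a=5^4·(≡2), b=5^2·(≡3) mod 5; (2|5)=-1, (3|5)=-1; (−1)^{4·2·2}·(-1)^2·(-1)^4 = +1.
v=13: a=13^-4·(≡5), b=13^-4·(≡8) mod 13; (5|13)=-1, (8|13)=-1; (−1)^{-4·-4·6}·(-1)^-4·(-1)^-4 = +1.
v=7: a=7^2·(≡4), b=7^2·(≡3) mod 7; (4|7)=+1, (3|7)=-1; (−1)^{2·2·3}·(+1)^2·(-1)^2 = +1.
v=3: a=3^-4·(≡2), b=3^-2·(≡2) mod 3; (2|3)=-1, (2|3)=-1; (−1)^{-4·-2·1}·(-1)^-2·(-1)^-4 = +1.
|Ram(18722, -542938)| = 4, even; anisotropic at {2, 11, 29, 37}.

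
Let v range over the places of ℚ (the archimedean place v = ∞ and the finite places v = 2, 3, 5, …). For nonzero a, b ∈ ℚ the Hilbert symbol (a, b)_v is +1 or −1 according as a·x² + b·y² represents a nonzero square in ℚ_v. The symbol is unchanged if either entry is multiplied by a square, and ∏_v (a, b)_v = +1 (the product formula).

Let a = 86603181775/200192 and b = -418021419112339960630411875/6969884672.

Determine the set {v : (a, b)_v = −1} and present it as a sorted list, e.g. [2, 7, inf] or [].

[2, 31]

Mod squares: a ≡ 24242, b ≡ -253. Check v ∈ {∞, 2, 3, 5, 11, 17, 23, 29, 31}.
v=5: a=5^2·(≡3), b=5^4·(≡3) mod 5; (3|5)=-1, (3|5)=-1; (−1)^{2·4·2}·(-1)^4·(-1)^2 = +1.
v=17: a=17^-1·(≡16), b=17^-2·(≡13) mod 17; (16|17)=+1, (13|17)=+1; (−1)^{-1·-2·8}·(+1)^-2·(+1)^-1 = +1.
v=11: a=11^2·(≡1), b=11^3·(≡10) mod 11; (1|11)=+1, (10|11)=-1; (−1)^{2·3·5}·(+1)^3·(-1)^2 = +1.
v=23: a=23^-1·(≡10), b=23^-1·(≡4) mod 23; (10|23)=-1, (4|23)=+1; (−1)^{-1·-1·11}·(-1)^-1·(+1)^-1 = +1.
v=3: a=3^0·(≡2), b=3^6·(≡2) mod 3; (2|3)=-1, (2|3)=-1; (−1)^{0·6·1}·(-1)^6·(-1)^0 = +1.
v=2: v_2(a)=-9, v_2(b)=-20; units ≡ 1, 3 (mod 8); ε·ε+αω+βω = 0·1+-9·1+-20·0 ≡ 1  ⇒  (a,b)_2 = -1.
v=29: a=29^0·(≡17), b=29^2·(≡10) mod 29; (17|29)=-1, (10|29)=-1; (−1)^{0·2·14}·(-1)^2·(-1)^0 = +1.
v=∞: 24242 > 0 and -253 < 0  ⇒  (a,b)_∞ = +1.
v=31: a=31^5·(≡28), b=31^10·(≡23) mod 31; (28|31)=+1, (23|31)=-1; (−1)^{5·10·15}·(+1)^10·(-1)^5 = -1.
(24242, -253 / ℚ) ramifies at {2, 31}: a division algebra.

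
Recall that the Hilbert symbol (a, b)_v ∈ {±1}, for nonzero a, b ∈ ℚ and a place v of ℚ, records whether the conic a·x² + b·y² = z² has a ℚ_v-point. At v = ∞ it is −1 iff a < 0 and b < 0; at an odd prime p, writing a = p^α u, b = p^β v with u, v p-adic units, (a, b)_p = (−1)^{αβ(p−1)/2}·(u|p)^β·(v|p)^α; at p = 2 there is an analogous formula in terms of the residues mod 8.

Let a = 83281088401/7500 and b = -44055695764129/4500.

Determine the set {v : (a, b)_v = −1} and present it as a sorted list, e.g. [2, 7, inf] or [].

(a, b) ≡ (196707, -327845) mod (ℚ^×)²; places V = {2, 3, 5, 7, 17, 19, 23, 29, ∞}.
(a,b)_2: α=-2, β=-2; u≡3, v≡3 (mod 8); ε(u)ε(v)=1·1, αω(v)=-2·1, βω(u)=-2·1; sum ≡ 1  ⇒  -1.
(a,b)_29: α=1, u≡12; β=1, v≡5 (mod 29); (12|29)=-1, (5|29)=+1; sign (−1)^0·-1^1·+1^1 = -1.
(a,b)_23: α=2, u≡5; β=4, v≡7 (mod 23); (5|23)=-1, (7|23)=-1; sign (−1)^0·-1^4·-1^2 = +1.
(a,b)_5: α=-4, u≡3; β=-3, v≡1 (mod 5); (3|5)=-1, (1|5)=+1; sign (−1)^0·-1^-3·+1^-4 = -1.
(a,b)_∞: sgn(196707)=+, sgn(-327845)=−, so +1.
(a,b)_3: α=-1, u≡1; β=-2, v≡1 (mod 3); (1|3)=+1, (1|3)=+1; sign (−1)^0·+1^-2·+1^-1 = +1.
(a,b)_19: α=1, u≡1; β=1, v≡5 (mod 19); (1|19)=+1, (5|19)=+1; sign (−1)^1·+1^1·+1^1 = -1.
(a,b)_7: α=5, u≡6; β=5, v≡2 (mod 7); (6|7)=-1, (2|7)=+1; sign (−1)^1·-1^5·+1^5 = +1.
(a,b)_17: α=1, u≡6; β=1, v≡14 (mod 17); (6|17)=-1, (14|17)=-1; sign (−1)^0·-1^1·-1^1 = +1.
(196707, -327845 / ℚ) ramifies at {2, 5, 19, 29}: a division algebra.

[2, 5, 19, 29]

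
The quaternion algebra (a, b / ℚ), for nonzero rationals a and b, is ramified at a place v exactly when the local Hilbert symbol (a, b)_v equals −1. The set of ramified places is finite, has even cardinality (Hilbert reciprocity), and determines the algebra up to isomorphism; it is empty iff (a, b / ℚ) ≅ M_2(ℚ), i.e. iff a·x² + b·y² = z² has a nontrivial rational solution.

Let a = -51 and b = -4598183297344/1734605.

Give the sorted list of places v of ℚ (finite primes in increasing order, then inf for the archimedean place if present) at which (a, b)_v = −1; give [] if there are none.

[7, inf]

Mod squares: a ≡ -51, b ≡ -177905. Check v ∈ {∞, 2, 3, 5, 7, 13, 17, 19, 23, 29, 31}.
v=3: a=3^1·(≡1), b=3^0·(≡1) mod 3; (1|3)=+1, (1|3)=+1; (−1)^{1·0·1}·(+1)^0·(+1)^1 = +1.
v=19: a=19^0·(≡6), b=19^-2·(≡6) mod 19; (6|19)=+1, (6|19)=+1; (−1)^{0·-2·9}·(+1)^-2·(+1)^0 = +1.
v=5: a=5^0·(≡4), b=5^-1·(≡1) mod 5; (4|5)=+1, (1|5)=+1; (−1)^{0·-1·2}·(+1)^-1·(+1)^0 = +1.
v=31: a=31^0·(≡11), b=31^-2·(≡19) mod 31; (11|31)=-1, (19|31)=+1; (−1)^{0·-2·15}·(-1)^-2·(+1)^0 = +1.
v=∞: -51 < 0 and -177905 < 0  ⇒  (a,b)_∞ = -1.
v=7: a=7^0·(≡5), b=7^5·(≡4) mod 7; (5|7)=-1, (4|7)=+1; (−1)^{0·5·3}·(-1)^5·(+1)^0 = -1.
v=2: v_2(a)=0, v_2(b)=6; units ≡ 5, 7 (mod 8); ε·ε+αω+βω = 0·1+0·0+6·1 ≡ 0  ⇒  (a,b)_2 = +1.
v=23: a=23^0·(≡18), b=23^1·(≡1) mod 23; (18|23)=+1, (1|23)=+1; (−1)^{0·1·11}·(+1)^1·(+1)^0 = +1.
v=29: a=29^0·(≡7), b=29^2·(≡14) mod 29; (7|29)=+1, (14|29)=-1; (−1)^{0·2·14}·(+1)^2·(-1)^0 = +1.
v=17: a=17^1·(≡14), b=17^1·(≡12) mod 17; (14|17)=-1, (12|17)=-1; (−1)^{1·1·8}·(-1)^1·(-1)^1 = +1.
v=13: a=13^0·(≡1), b=13^1·(≡4) mod 13; (1|13)=+1, (4|13)=+1; (−1)^{0·1·6}·(+1)^1·(+1)^0 = +1.
Ram(-51, -177905) = {7, ∞}; no ℚ_7-point on the conic.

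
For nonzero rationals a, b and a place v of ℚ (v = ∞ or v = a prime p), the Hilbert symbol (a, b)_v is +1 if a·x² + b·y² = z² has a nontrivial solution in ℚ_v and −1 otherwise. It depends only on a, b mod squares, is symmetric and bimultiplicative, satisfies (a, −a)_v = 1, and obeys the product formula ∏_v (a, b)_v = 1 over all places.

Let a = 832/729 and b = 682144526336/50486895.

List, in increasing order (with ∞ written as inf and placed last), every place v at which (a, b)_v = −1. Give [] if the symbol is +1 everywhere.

[5, 7, 13, 19]

(a, b) ≡ (13, 11305) mod (ℚ^×)²; places V = {2, 3, 5, 7, 13, 17, 19, ∞}.
(a,b)_13: α=1, u≡12; β=4, v≡5 (mod 13); (12|13)=+1, (5|13)=-1; sign (−1)^0·+1^4·-1^1 = -1.
(a,b)_3: α=-6, u≡1; β=-12, v≡1 (mod 3); (1|3)=+1, (1|3)=+1; sign (−1)^0·+1^-12·+1^-6 = +1.
(a,b)_5: α=0, u≡3; β=-1, v≡4 (mod 5); (3|5)=-1, (4|5)=+1; sign (−1)^0·-1^-1·+1^0 = -1.
(a,b)_∞: sgn(13)=+, sgn(11305)=+, so +1.
(a,b)_7: α=0, u≡6; β=3, v≡6 (mod 7); (6|7)=-1, (6|7)=-1; sign (−1)^0·-1^3·-1^0 = -1.
(a,b)_19: α=0, u≡13; β=-1, v≡6 (mod 19); (13|19)=-1, (6|19)=+1; sign (−1)^0·-1^-1·+1^0 = -1.
(a,b)_17: α=0, u≡9; β=1, v≡8 (mod 17); (9|17)=+1, (8|17)=+1; sign (−1)^0·+1^1·+1^0 = +1.
(a,b)_2: α=6, β=12; u≡5, v≡1 (mod 8); ε(u)ε(v)=0·0, αω(v)=6·0, βω(u)=12·1; sum ≡ 0  ⇒  +1.
|Ram(13, 11305)| = 4, even; anisotropic at {5, 7, 13, 19}.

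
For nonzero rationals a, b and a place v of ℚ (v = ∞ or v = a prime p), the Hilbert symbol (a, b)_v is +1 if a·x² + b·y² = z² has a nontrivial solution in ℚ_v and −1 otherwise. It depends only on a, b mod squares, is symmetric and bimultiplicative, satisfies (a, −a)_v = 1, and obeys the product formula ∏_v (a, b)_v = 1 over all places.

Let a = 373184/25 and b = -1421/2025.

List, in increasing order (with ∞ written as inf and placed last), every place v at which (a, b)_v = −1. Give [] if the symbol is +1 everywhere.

[2, 7, 17, 29]

(a, b) ≡ (119, -29) mod (ℚ^×)²; places V = {2, 3, 5, 7, 17, 29, ∞}.
(a,b)_∞: sgn(119)=+, sgn(-29)=−, so +1.
(a,b)_29: α=0, u≡26; β=1, v≡4 (mod 29); (26|29)=-1, (4|29)=+1; sign (−1)^0·-1^1·+1^0 = -1.
(a,b)_3: α=0, u≡2; β=-4, v≡1 (mod 3); (2|3)=-1, (1|3)=+1; sign (−1)^0·-1^-4·+1^0 = +1.
(a,b)_17: α=1, u≡7; β=0, v≡12 (mod 17); (7|17)=-1, (12|17)=-1; sign (−1)^0·-1^0·-1^1 = -1.
(a,b)_2: α=6, β=0; u≡7, v≡3 (mod 8); ε(u)ε(v)=1·1, αω(v)=6·1, βω(u)=0·0; sum ≡ 1  ⇒  -1.
(a,b)_7: α=3, u≡6; β=2, v≡3 (mod 7); (6|7)=-1, (3|7)=-1; sign (−1)^0·-1^2·-1^3 = -1.
(a,b)_5: α=-2, u≡4; β=-2, v≡4 (mod 5); (4|5)=+1, (4|5)=+1; sign (−1)^0·+1^-2·+1^-2 = +1.
|Ram(119, -29)| = 4, even; anisotropic at {2, 7, 17, 29}.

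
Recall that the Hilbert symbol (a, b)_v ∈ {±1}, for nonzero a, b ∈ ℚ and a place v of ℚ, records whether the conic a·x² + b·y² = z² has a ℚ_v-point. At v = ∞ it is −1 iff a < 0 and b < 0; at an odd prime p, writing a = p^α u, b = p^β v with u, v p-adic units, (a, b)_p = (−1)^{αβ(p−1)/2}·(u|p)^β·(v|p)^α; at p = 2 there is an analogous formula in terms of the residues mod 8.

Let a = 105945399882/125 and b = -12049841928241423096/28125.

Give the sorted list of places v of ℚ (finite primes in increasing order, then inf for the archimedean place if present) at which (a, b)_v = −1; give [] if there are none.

Mod squares: a ≡ 6290, b ≡ -230. Check v ∈ {∞, 2, 3, 5, 7, 17, 19, 23, 37}.
v=∞: 6290 > 0 and -230 < 0  ⇒  (a,b)_∞ = +1.
v=23: a=23^2·(≡15), b=23^3·(≡6) mod 23; (15|23)=-1, (6|23)=+1; (−1)^{2·3·11}·(-1)^3·(+1)^2 = -1.
v=2: v_2(a)=1, v_2(b)=3; units ≡ 1, 5 (mod 8); ε·ε+αω+βω = 0·0+1·1+3·0 ≡ 1  ⇒  (a,b)_2 = -1.
v=37: a=37^1·(≡13), b=37^2·(≡2) mod 37; (13|37)=-1, (2|37)=-1; (−1)^{1·2·18}·(-1)^2·(-1)^1 = -1.
v=17: a=17^1·(≡9), b=17^2·(≡8) mod 17; (9|17)=+1, (8|17)=+1; (−1)^{1·2·8}·(+1)^2·(+1)^1 = +1.
v=5: a=5^-3·(≡2), b=5^-5·(≡1) mod 5; (2|5)=-1, (1|5)=+1; (−1)^{-3·-5·2}·(-1)^-5·(+1)^-3 = -1.
v=3: a=3^2·(≡2), b=3^-2·(≡1) mod 3; (2|3)=-1, (1|3)=+1; (−1)^{2·-2·1}·(-1)^-2·(+1)^2 = +1.
v=7: a=7^2·(≡1), b=7^4·(≡2) mod 7; (1|7)=+1, (2|7)=+1; (−1)^{2·4·3}·(+1)^4·(+1)^2 = +1.
v=19: a=19^2·(≡6), b=19^4·(≡17) mod 19; (6|19)=+1, (17|19)=+1; (−1)^{2·4·9}·(+1)^4·(+1)^2 = +1.
|Ram(6290, -230)| = 4, even; anisotropic at {2, 5, 23, 37}.

[2, 5, 23, 37]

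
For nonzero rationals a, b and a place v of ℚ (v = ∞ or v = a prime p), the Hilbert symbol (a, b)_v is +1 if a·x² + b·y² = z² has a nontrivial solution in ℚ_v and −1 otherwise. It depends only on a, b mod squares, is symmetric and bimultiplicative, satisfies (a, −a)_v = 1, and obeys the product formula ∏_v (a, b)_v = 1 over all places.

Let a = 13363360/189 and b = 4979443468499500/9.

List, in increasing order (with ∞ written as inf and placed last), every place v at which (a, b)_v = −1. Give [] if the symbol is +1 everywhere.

[2, 5, 7, 17]

(a, b) ≡ (210, 595) mod (ℚ^×)²; places V = {2, 3, 5, 7, 11, 13, 17, ∞}.
(a,b)_13: α=0, u≡7; β=2, v≡12 (mod 13); (7|13)=-1, (12|13)=+1; sign (−1)^0·-1^2·+1^0 = +1.
(a,b)_17: α=4, u≡12; β=5, v≡1 (mod 17); (12|17)=-1, (1|17)=+1; sign (−1)^0·-1^5·+1^4 = -1.
(a,b)_3: α=-3, u≡1; β=-2, v≡1 (mod 3); (1|3)=+1, (1|3)=+1; sign (−1)^0·+1^-2·+1^-3 = +1.
(a,b)_7: α=-1, u≡4; β=3, v≡1 (mod 7); (4|7)=+1, (1|7)=+1; sign (−1)^1·+1^3·+1^-1 = -1.
(a,b)_5: α=1, u≡3; β=3, v≡4 (mod 5); (3|5)=-1, (4|5)=+1; sign (−1)^0·-1^3·+1^1 = -1.
(a,b)_11: α=0, u≡5; β=2, v≡9 (mod 11); (5|11)=+1, (9|11)=+1; sign (−1)^0·+1^2·+1^0 = +1.
(a,b)_∞: sgn(210)=+, sgn(595)=+, so +1.
(a,b)_2: α=5, β=2; u≡1, v≡3 (mod 8); ε(u)ε(v)=0·1, αω(v)=5·1, βω(u)=2·0; sum ≡ 1  ⇒  -1.
Ram(210, 595) = {2, 5, 7, 17}; no ℚ_2-point on the conic.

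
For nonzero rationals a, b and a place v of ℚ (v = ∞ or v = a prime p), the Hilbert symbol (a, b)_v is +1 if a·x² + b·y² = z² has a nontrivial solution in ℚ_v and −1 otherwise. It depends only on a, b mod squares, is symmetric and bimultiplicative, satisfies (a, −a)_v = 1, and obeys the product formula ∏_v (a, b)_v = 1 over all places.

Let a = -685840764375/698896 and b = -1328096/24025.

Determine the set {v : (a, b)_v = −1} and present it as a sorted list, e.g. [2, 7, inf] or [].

[7, 17, 31, inf]

Mod squares: a ≡ -527, b ≡ -14. Check v ∈ {∞, 2, 3, 5, 7, 11, 13, 17, 19, 31, 37}.
v=31: a=31^1·(≡18), b=31^-2·(≡30) mod 31; (18|31)=+1, (30|31)=-1; (−1)^{1·-2·15}·(+1)^-2·(-1)^1 = -1.
v=13: a=13^2·(≡7), b=13^0·(≡10) mod 13; (7|13)=-1, (10|13)=+1; (−1)^{2·0·6}·(-1)^0·(+1)^2 = +1.
v=17: a=17^1·(≡6), b=17^0·(≡3) mod 17; (6|17)=-1, (3|17)=-1; (−1)^{1·0·8}·(-1)^0·(-1)^1 = -1.
v=3: a=3^2·(≡1), b=3^0·(≡1) mod 3; (1|3)=+1, (1|3)=+1; (−1)^{2·0·1}·(+1)^0·(+1)^2 = +1.
v=∞: -527 < 0 and -14 < 0  ⇒  (a,b)_∞ = -1.
v=7: a=7^0·(≡5), b=7^3·(≡6) mod 7; (5|7)=-1, (6|7)=-1; (−1)^{0·3·3}·(-1)^3·(-1)^0 = -1.
v=2: v_2(a)=-4, v_2(b)=5; units ≡ 1, 1 (mod 8); ε·ε+αω+βω = 0·0+-4·0+5·0 ≡ 0  ⇒  (a,b)_2 = +1.
v=37: a=37^2·(≡11), b=37^0·(≡17) mod 37; (11|37)=+1, (17|37)=-1; (−1)^{2·0·18}·(+1)^0·(-1)^2 = +1.
v=19: a=19^-2·(≡5), b=19^0·(≡11) mod 19; (5|19)=+1, (11|19)=+1; (−1)^{-2·0·9}·(+1)^0·(+1)^-2 = +1.
v=11: a=11^-2·(≡3), b=11^2·(≡2) mod 11; (3|11)=+1, (2|11)=-1; (−1)^{-2·2·5}·(+1)^2·(-1)^-2 = +1.
v=5: a=5^4·(≡2), b=5^-2·(≡4) mod 5; (2|5)=-1, (4|5)=+1; (−1)^{4·-2·2}·(-1)^-2·(+1)^4 = +1.
Ram(-527, -14) = {7, 17, 31, ∞}; no ℚ_7-point on the conic.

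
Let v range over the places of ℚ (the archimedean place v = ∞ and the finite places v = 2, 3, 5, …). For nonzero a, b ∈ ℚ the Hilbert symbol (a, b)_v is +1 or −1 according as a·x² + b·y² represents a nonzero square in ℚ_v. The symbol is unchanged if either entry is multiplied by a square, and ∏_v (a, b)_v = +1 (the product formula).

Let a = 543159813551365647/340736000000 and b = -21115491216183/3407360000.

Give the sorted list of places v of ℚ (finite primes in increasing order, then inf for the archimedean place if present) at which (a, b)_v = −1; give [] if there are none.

[7, 11]

Mod squares: a ≡ 77, b ≡ -2717. Check v ∈ {∞, 2, 3, 5, 7, 11, 13, 17, 19}.
v=7: a=7^3·(≡2), b=7^4·(≡5) mod 7; (2|7)=+1, (5|7)=-1; (−1)^{3·4·3}·(+1)^4·(-1)^3 = -1.
v=5: a=5^-6·(≡3), b=5^-4·(≡2) mod 5; (3|5)=-1, (2|5)=-1; (−1)^{-6·-4·2}·(-1)^-4·(-1)^-6 = +1.
v=2: v_2(a)=-14, v_2(b)=-12; units ≡ 5, 3 (mod 8); ε·ε+αω+βω = 0·1+-14·1+-12·1 ≡ 0  ⇒  (a,b)_2 = +1.
v=∞: 77 > 0 and -2717 < 0  ⇒  (a,b)_∞ = +1.
v=17: a=17^2·(≡9), b=17^2·(≡10) mod 17; (9|17)=+1, (10|17)=-1; (−1)^{2·2·8}·(+1)^2·(-1)^2 = +1.
v=11: a=11^-3·(≡7), b=11^-3·(≡7) mod 11; (7|11)=-1, (7|11)=-1; (−1)^{-3·-3·5}·(-1)^-3·(-1)^-3 = -1.
v=19: a=19^2·(≡6), b=19^1·(≡5) mod 19; (6|19)=+1, (5|19)=+1; (−1)^{2·1·9}·(+1)^1·(+1)^2 = +1.
v=13: a=13^4·(≡12), b=13^3·(≡4) mod 13; (12|13)=+1, (4|13)=+1; (−1)^{4·3·6}·(+1)^3·(+1)^4 = +1.
v=3: a=3^12·(≡2), b=3^6·(≡1) mod 3; (2|3)=-1, (1|3)=+1; (−1)^{12·6·1}·(-1)^6·(+1)^12 = +1.
Ram(77, -2717) = {7, 11}; no ℚ_7-point on the conic.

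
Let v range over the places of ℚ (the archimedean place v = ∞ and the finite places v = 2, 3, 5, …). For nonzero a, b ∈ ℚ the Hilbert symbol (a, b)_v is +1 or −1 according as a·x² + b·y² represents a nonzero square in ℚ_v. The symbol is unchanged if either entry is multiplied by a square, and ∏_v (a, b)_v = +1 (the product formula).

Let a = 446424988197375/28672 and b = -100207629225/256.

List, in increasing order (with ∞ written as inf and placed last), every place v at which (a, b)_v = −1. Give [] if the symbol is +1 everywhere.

Mod squares: a ≡ 1785, b ≡ -561. Check v ∈ {∞, 2, 3, 5, 7, 11, 17}.
v=∞: 1785 > 0 and -561 < 0  ⇒  (a,b)_∞ = +1.
v=5: a=5^3·(≡2), b=5^2·(≡1) mod 5; (2|5)=-1, (1|5)=+1; (−1)^{3·2·2}·(-1)^2·(+1)^3 = +1.
v=11: a=11^4·(≡4), b=11^3·(≡4) mod 11; (4|11)=+1, (4|11)=+1; (−1)^{4·3·5}·(+1)^3·(+1)^4 = +1.
v=3: a=3^15·(≡1), b=3^11·(≡2) mod 3; (1|3)=+1, (2|3)=-1; (−1)^{15·11·1}·(+1)^11·(-1)^15 = +1.
v=17: a=17^1·(≡11), b=17^1·(≡9) mod 17; (11|17)=-1, (9|17)=+1; (−1)^{1·1·8}·(-1)^1·(+1)^1 = -1.
v=2: v_2(a)=-12, v_2(b)=-8; units ≡ 1, 7 (mod 8); ε·ε+αω+βω = 0·1+-12·0+-8·0 ≡ 0  ⇒  (a,b)_2 = +1.
v=7: a=7^-1·(≡5), b=7^0·(≡6) mod 7; (5|7)=-1, (6|7)=-1; (−1)^{-1·0·3}·(-1)^0·(-1)^-1 = -1.
|Ram(1785, -561)| = 2, even; anisotropic at {7, 17}.

[7, 17]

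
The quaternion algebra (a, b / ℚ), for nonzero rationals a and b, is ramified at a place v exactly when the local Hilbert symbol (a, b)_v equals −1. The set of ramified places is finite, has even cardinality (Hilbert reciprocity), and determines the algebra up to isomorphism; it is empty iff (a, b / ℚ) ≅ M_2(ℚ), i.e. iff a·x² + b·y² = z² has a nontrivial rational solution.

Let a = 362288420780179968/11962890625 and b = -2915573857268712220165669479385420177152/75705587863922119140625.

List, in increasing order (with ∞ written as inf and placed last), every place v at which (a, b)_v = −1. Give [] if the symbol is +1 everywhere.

[17, 29, 41, 43]

Mod squares: a ≡ 71884562, b ≡ -27047. Check v ∈ {∞, 2, 3, 5, 7, 17, 19, 23, 29, 37, 41, 43}.
v=43: a=43^1·(≡16), b=43^3·(≡14) mod 43; (16|43)=+1, (14|43)=+1; (−1)^{1·3·21}·(+1)^3·(+1)^1 = -1.
v=∞: 71884562 > 0 and -27047 < 0  ⇒  (a,b)_∞ = +1.
v=23: a=23^0·(≡14), b=23^-2·(≡13) mod 23; (14|23)=-1, (13|23)=+1; (−1)^{0·-2·11}·(-1)^-2·(+1)^0 = +1.
v=5: a=5^-12·(≡2), b=5^-24·(≡2) mod 5; (2|5)=-1, (2|5)=-1; (−1)^{-12·-24·2}·(-1)^-24·(-1)^-12 = +1.
v=3: a=3^4·(≡2), b=3^8·(≡1) mod 3; (2|3)=-1, (1|3)=+1; (−1)^{4·8·1}·(-1)^8·(+1)^4 = +1.
v=41: a=41^1·(≡2), b=41^2·(≡27) mod 41; (2|41)=+1, (27|41)=-1; (−1)^{1·2·20}·(+1)^2·(-1)^1 = -1.
v=2: v_2(a)=9, v_2(b)=8; units ≡ 1, 1 (mod 8); ε·ε+αω+βω = 0·0+9·0+8·0 ≡ 0  ⇒  (a,b)_2 = +1.
v=7: a=7^-2·(≡4), b=7^-4·(≡2) mod 7; (4|7)=+1, (2|7)=+1; (−1)^{-2·-4·3}·(+1)^-4·(+1)^-2 = +1.
v=19: a=19^1·(≡4), b=19^2·(≡6) mod 19; (4|19)=+1, (6|19)=+1; (−1)^{1·2·9}·(+1)^2·(+1)^1 = +1.
v=29: a=29^3·(≡18), b=29^8·(≡10) mod 29; (18|29)=-1, (10|29)=-1; (−1)^{3·8·14}·(-1)^8·(-1)^3 = -1.
v=17: a=17^2·(≡10), b=17^5·(≡3) mod 17; (10|17)=-1, (3|17)=-1; (−1)^{2·5·8}·(-1)^5·(-1)^2 = -1.
v=37: a=37^1·(≡21), b=37^3·(≡3) mod 37; (21|37)=+1, (3|37)=+1; (−1)^{1·3·18}·(+1)^3·(+1)^1 = +1.
Ram(71884562, -27047) = {17, 29, 41, 43}; no ℚ_17-point on the conic.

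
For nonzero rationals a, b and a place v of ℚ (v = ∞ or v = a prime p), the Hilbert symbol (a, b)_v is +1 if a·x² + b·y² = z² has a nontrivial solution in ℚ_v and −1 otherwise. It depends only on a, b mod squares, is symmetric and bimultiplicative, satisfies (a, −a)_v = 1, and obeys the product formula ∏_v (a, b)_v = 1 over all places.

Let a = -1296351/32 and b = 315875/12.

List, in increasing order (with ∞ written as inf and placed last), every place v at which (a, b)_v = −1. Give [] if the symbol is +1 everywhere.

[5, 19]

Mod squares: a ≡ -798, b ≡ 105. Check v ∈ {∞, 2, 3, 5, 7, 19}.
v=19: a=19^3·(≡3), b=19^2·(≡8) mod 19; (3|19)=-1, (8|19)=-1; (−1)^{3·2·9}·(-1)^2·(-1)^3 = -1.
v=2: v_2(a)=-5, v_2(b)=-2; units ≡ 1, 1 (mod 8); ε·ε+αω+βω = 0·0+-5·0+-2·0 ≡ 0  ⇒  (a,b)_2 = +1.
v=7: a=7^1·(≡5), b=7^1·(≡2) mod 7; (5|7)=-1, (2|7)=+1; (−1)^{1·1·3}·(-1)^1·(+1)^1 = +1.
v=5: a=5^0·(≡2), b=5^3·(≡1) mod 5; (2|5)=-1, (1|5)=+1; (−1)^{0·3·2}·(-1)^3·(+1)^0 = -1.
v=3: a=3^3·(≡1), b=3^-1·(≡2) mod 3; (1|3)=+1, (2|3)=-1; (−1)^{3·-1·1}·(+1)^-1·(-1)^3 = +1.
v=∞: -798 < 0 and 105 > 0  ⇒  (a,b)_∞ = +1.
(-798, 105 / ℚ) ramifies at {5, 19}: a division algebra.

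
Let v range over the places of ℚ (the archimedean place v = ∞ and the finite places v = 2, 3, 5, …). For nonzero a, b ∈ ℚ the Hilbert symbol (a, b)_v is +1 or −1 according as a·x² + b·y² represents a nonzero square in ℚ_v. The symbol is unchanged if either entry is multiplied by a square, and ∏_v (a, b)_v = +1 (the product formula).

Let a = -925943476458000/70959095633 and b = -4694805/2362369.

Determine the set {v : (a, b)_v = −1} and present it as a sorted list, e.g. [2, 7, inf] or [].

Mod squares: a ≡ -36465, b ≡ -5. Check v ∈ {∞, 2, 3, 5, 7, 11, 13, 17, 19, 23, 29, 53}.
v=23: a=23^-2·(≡3), b=23^0·(≡13) mod 23; (3|23)=+1, (13|23)=+1; (−1)^{-2·0·11}·(+1)^0·(+1)^-2 = +1.
v=17: a=17^-1·(≡7), b=17^2·(≡5) mod 17; (7|17)=-1, (5|17)=-1; (−1)^{-1·2·8}·(-1)^2·(-1)^-1 = -1.
v=29: a=29^0·(≡10), b=29^-2·(≡6) mod 29; (10|29)=-1, (6|29)=+1; (−1)^{0·-2·14}·(-1)^-2·(+1)^0 = +1.
v=53: a=53^-4·(≡25), b=53^-2·(≡32) mod 53; (25|53)=+1, (32|53)=-1; (−1)^{-4·-2·26}·(+1)^-2·(-1)^-4 = +1.
v=19: a=19^4·(≡2), b=19^2·(≡12) mod 19; (2|19)=-1, (12|19)=-1; (−1)^{4·2·9}·(-1)^2·(-1)^4 = +1.
v=2: v_2(a)=4, v_2(b)=0; units ≡ 7, 3 (mod 8); ε·ε+αω+βω = 1·1+4·1+0·0 ≡ 1  ⇒  (a,b)_2 = -1.
v=11: a=11^1·(≡10), b=11^0·(≡8) mod 11; (10|11)=-1, (8|11)=-1; (−1)^{1·0·5}·(-1)^0·(-1)^1 = -1.
v=∞: -36465 < 0 and -5 < 0  ⇒  (a,b)_∞ = -1.
v=7: a=7^2·(≡6), b=7^0·(≡2) mod 7; (6|7)=-1, (2|7)=+1; (−1)^{2·0·3}·(-1)^0·(+1)^2 = +1.
v=3: a=3^1·(≡1), b=3^2·(≡1) mod 3; (1|3)=+1, (1|3)=+1; (−1)^{1·2·1}·(+1)^2·(+1)^1 = +1.
v=5: a=5^3·(≡2), b=5^1·(≡1) mod 5; (2|5)=-1, (1|5)=+1; (−1)^{3·1·2}·(-1)^1·(+1)^3 = -1.
v=13: a=13^3·(≡9), b=13^0·(≡6) mod 13; (9|13)=+1, (6|13)=-1; (−1)^{3·0·6}·(+1)^0·(-1)^3 = -1.
Ram(-36465, -5) = {2, 5, 11, 13, 17, ∞}; no ℚ_2-point on the conic.

[2, 5, 11, 13, 17, inf]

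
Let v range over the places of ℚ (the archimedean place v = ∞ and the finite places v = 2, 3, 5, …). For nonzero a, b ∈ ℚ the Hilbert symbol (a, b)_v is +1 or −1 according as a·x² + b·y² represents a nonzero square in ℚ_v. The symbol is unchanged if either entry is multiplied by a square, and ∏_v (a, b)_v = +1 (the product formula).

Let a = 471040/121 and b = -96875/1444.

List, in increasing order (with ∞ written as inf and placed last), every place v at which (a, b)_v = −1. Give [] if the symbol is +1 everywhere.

[5, 31]

Mod squares: a ≡ 115, b ≡ -155. Check v ∈ {∞, 2, 5, 11, 19, 23, 31}.
v=∞: 115 > 0 and -155 < 0  ⇒  (a,b)_∞ = +1.
v=19: a=19^0·(≡7), b=19^-2·(≡11) mod 19; (7|19)=+1, (11|19)=+1; (−1)^{0·-2·9}·(+1)^-2·(+1)^0 = +1.
v=2: v_2(a)=12, v_2(b)=-2; units ≡ 3, 5 (mod 8); ε·ε+αω+βω = 1·0+12·1+-2·1 ≡ 0  ⇒  (a,b)_2 = +1.
v=23: a=23^1·(≡17), b=23^0·(≡9) mod 23; (17|23)=-1, (9|23)=+1; (−1)^{1·0·11}·(-1)^0·(+1)^1 = +1.
v=5: a=5^1·(≡3), b=5^5·(≡1) mod 5; (3|5)=-1, (1|5)=+1; (−1)^{1·5·2}·(-1)^5·(+1)^1 = -1.
v=11: a=11^-2·(≡9), b=11^0·(≡8) mod 11; (9|11)=+1, (8|11)=-1; (−1)^{-2·0·5}·(+1)^0·(-1)^-2 = +1.
v=31: a=31^0·(≡12), b=31^1·(≡21) mod 31; (12|31)=-1, (21|31)=-1; (−1)^{0·1·15}·(-1)^1·(-1)^0 = -1.
|Ram(115, -155)| = 2, even; anisotropic at {5, 31}.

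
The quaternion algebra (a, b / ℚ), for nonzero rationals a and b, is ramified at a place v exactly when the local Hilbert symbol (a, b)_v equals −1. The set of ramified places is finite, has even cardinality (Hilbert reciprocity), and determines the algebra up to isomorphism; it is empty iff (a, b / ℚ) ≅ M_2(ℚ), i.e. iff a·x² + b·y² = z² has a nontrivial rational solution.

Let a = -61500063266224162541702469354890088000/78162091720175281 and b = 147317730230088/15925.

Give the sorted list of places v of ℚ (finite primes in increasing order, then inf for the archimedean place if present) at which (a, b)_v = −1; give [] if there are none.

(a, b) ≡ (-345, 52026) mod (ℚ^×)²; places V = {2, 3, 5, 7, 11, 13, 17, 19, 23, 29, 31, 41, 53, ∞}.
(a,b)_2: α=6, β=3; u≡7, v≡5 (mod 8); ε(u)ε(v)=1·0, αω(v)=6·1, βω(u)=3·0; sum ≡ 0  ⇒  +1.
(a,b)_31: α=2, u≡3; β=0, v≡28 (mod 31); (3|31)=-1, (28|31)=+1; sign (−1)^0·-1^0·+1^2 = +1.
(a,b)_53: α=-2, u≡41; β=0, v≡34 (mod 53); (41|53)=-1, (34|53)=-1; sign (−1)^0·-1^0·-1^-2 = +1.
(a,b)_5: α=3, u≡1; β=-2, v≡4 (mod 5); (1|5)=+1, (4|5)=+1; sign (−1)^0·+1^-2·+1^3 = +1.
(a,b)_∞: sgn(-345)=−, sgn(52026)=+, so +1.
(a,b)_19: α=4, u≡11; β=2, v≡1 (mod 19); (11|19)=+1, (1|19)=+1; sign (−1)^0·+1^2·+1^4 = +1.
(a,b)_11: α=4, u≡10; β=2, v≡7 (mod 11); (10|11)=-1, (7|11)=-1; sign (−1)^0·-1^2·-1^4 = +1.
(a,b)_29: α=2, u≡2; β=1, v≡22 (mod 29); (2|29)=-1, (22|29)=+1; sign (−1)^0·-1^1·+1^2 = -1.
(a,b)_23: α=5, u≡9; β=1, v≡18 (mod 23); (9|23)=+1, (18|23)=+1; sign (−1)^1·+1^1·+1^5 = -1.
(a,b)_3: α=13, u≡2; β=7, v≡2 (mod 3); (2|3)=-1, (2|3)=-1; sign (−1)^1·-1^7·-1^13 = -1.
(a,b)_13: α=-6, u≡2; β=-1, v≡5 (mod 13); (2|13)=-1, (5|13)=-1; sign (−1)^0·-1^-1·-1^-6 = -1.
(a,b)_7: α=-8, u≡3; β=-2, v≡4 (mod 7); (3|7)=-1, (4|7)=+1; sign (−1)^0·-1^-2·+1^-8 = +1.
(a,b)_17: α=2, u≡12; β=2, v≡10 (mod 17); (12|17)=-1, (10|17)=-1; sign (−1)^0·-1^2·-1^2 = +1.
(a,b)_41: α=2, u≡19; β=0, v≡11 (mod 41); (19|41)=-1, (11|41)=-1; sign (−1)^0·-1^0·-1^2 = +1.
|Ram(-345, 52026)| = 4, even; anisotropic at {3, 13, 23, 29}.

[3, 13, 23, 29]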